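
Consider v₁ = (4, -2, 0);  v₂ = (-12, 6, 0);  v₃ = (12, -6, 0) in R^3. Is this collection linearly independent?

Form the 3×3 matrix with these as columns; its determinant is 0.
A zero determinant means the columns are linearly dependent.

linearly dependent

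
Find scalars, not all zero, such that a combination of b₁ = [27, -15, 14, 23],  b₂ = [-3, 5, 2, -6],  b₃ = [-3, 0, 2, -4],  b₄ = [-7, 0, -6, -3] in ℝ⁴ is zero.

Solve the homogeneous system with b₁, b₂, b₃, b₄ as columns by row-reducing the coefficient matrix.
One solution (up to scaling) is (1, 3, -1, 3).

b₁ + 3b₂ - b₃ + 3b₄ = 0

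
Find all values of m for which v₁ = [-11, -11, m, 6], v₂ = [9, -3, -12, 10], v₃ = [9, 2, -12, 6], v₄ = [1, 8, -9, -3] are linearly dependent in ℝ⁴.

Dependence holds iff the 4×4 matrix [v₁ v₂ v₃ v₄] is singular.
Cofactor expansion gives det = 115*m + 552.
Setting this to zero gives m = -24/5.

m = -24/5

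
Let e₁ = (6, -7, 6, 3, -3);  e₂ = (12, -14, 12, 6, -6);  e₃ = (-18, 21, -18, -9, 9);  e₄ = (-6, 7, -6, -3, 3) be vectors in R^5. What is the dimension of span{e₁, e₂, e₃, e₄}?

dim = 1

Put the 5×4 matrix [e₁|e₂|e₃|e₄] into echelon form.
Reduction leaves 1 leading entry, giving rank 1.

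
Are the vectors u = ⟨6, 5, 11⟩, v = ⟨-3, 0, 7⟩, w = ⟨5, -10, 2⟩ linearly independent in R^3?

The matrix [u|v|w] has determinant 955.
A nonzero determinant means the columns are linearly independent.

linearly independent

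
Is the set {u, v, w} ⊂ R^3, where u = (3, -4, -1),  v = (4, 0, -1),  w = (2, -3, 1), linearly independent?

Form the 3×3 matrix with these as columns; its determinant is 27.
A nonzero determinant means the columns are linearly independent.

linearly independent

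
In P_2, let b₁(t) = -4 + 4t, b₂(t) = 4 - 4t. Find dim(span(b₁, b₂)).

1

Represent each element by its coordinate vector in ℝ³.
Form the matrix with b₁, b₂ as columns and reduce.
There is 1 pivot column, so rank = 1.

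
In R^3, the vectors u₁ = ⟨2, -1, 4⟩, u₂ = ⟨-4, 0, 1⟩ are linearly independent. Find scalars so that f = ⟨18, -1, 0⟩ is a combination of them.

Set up the augmented matrix [u₁ | u₂ | f] and row-reduce.
The system has the unique solution (c₁, c₂) = (1, -4).

f = u₁ - 4u₂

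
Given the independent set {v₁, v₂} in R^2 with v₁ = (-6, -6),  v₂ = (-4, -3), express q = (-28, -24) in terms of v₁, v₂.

Since v₁, v₂ are independent, the coefficients expressing q are uniquely determined by a linear system.
The system has the unique solution (c₁, c₂) = (2, 4).

q = 2v₁ + 4v₂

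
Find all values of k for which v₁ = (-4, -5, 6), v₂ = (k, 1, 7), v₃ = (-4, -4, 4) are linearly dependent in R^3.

Dependence holds iff the 3×3 matrix [v₁ v₂ v₃] is singular.
Expanding, det = 36 - 4*k.
Solving 36 - 4*k = 0 yields k = 9.

k = 9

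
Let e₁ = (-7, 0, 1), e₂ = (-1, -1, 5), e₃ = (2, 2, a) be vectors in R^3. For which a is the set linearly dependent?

a = -10

The set is linearly dependent precisely when det[e₁; e₂; e₃] = 0.
The determinant works out to 7*a + 70.
Solving 7*a + 70 = 0 yields a = -10.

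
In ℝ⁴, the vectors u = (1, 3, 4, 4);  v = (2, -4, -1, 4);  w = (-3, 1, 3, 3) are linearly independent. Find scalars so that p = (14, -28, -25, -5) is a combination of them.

p = -3u + 4v - 3w

Set up the augmented matrix [u | v | w | p] and row-reduce.
The system has the unique solution (c₁, c₂, c₃) = (-3, 4, -3).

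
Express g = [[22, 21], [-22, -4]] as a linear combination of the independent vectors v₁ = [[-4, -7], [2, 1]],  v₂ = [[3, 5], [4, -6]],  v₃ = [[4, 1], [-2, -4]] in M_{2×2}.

g = -4v₁ - 2v₂ + 3v₃

Identify each element with its coordinate vector in ℝ⁴ via {E₁₁, E₁₂, E₂₁, E₂₂}.
Set up the augmented matrix [v₁ | v₂ | v₃ | g] and row-reduce.
Back-substitution yields (a₁, a₂, a₃) = (-4, -2, 3).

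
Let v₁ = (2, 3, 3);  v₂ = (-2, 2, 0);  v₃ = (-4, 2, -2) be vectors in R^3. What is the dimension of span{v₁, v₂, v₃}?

Form the matrix with v₁, v₂, v₃ as columns and reduce.
Exactly 3 pivots survive; hence the rank is 3.

dim = 3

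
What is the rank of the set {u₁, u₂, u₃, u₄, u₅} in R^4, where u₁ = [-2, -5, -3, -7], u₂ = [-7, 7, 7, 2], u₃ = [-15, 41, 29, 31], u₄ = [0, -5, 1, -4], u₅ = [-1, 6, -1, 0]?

Put the 4×5 matrix [u₁|u₂|u₃|u₄|u₅] into echelon form.
There are 4 pivot columns, so rank = 4.
(With 5 elements in a 4-dimensional space the rank is at most 4.)

rank 4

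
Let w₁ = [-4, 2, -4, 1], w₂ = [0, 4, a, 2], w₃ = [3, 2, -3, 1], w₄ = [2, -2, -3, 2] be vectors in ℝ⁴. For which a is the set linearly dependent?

a = -48/7

Place the vectors as rows of a 4×4 matrix; dependence ⇔ determinant zero.
Cofactor expansion gives det = 42*a + 288.
Solving 42*a + 288 = 0 yields a = -48/7.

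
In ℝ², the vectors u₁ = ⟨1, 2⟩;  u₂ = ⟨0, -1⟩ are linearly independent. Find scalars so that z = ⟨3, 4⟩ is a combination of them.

Solve the system with u₁, u₂ as columns and z as the right-hand side.
Row-reducing the augmented matrix gives the unique coefficients (a₁, a₂) = (3, 2).

z = 3u₁ + 2u₂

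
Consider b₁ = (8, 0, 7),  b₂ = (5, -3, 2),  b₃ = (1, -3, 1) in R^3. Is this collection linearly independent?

Place the vectors as rows of a 3×3 matrix and reduce to echelon form.
The reduction yields 3 nonzero rows, so the rank is 3.
Since rank = 3 (the number of vectors), the set is linearly independent.

linearly independent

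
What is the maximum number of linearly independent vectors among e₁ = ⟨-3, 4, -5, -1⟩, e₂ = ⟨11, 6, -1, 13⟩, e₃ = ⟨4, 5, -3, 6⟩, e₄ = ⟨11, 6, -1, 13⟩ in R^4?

Form the matrix with e₁, e₂, e₃, e₄ as columns and reduce.
Reduction leaves 2 leading entries, giving rank 2.

2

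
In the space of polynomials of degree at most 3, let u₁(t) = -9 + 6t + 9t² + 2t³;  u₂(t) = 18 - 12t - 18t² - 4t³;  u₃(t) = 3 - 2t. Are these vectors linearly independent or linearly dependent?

linearly dependent

Take coordinates with respect to the standard basis {1, t, …, t³}.
One vector is a scalar multiple of another, so the set is dependent.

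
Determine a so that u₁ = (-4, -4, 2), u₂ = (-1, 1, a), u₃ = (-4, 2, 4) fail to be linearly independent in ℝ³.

a = 7/6

Place the vectors as rows of a 3×3 matrix; dependence ⇔ determinant zero.
The determinant works out to 24*a - 28.
Solving 24*a - 28 = 0 yields a = 7/6.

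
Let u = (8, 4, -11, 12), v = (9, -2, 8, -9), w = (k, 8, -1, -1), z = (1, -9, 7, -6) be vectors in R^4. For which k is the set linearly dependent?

Dependence holds iff the 4×4 matrix [u v w z] is singular.
Expanding, det = 153 - 3*k.
Setting this to zero gives k = 51.

k = 51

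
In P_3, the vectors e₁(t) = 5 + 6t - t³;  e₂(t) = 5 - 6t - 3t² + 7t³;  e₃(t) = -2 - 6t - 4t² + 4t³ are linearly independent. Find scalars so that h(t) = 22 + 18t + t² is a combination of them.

h = 3e₁ + e₂ - e₃

Take coordinate vectors relative to {1, t, …, t³}.
Solve the system with e₁, e₂, e₃ as columns and h as the right-hand side.
The system has the unique solution (α₁, α₂, α₃) = (3, 1, -1).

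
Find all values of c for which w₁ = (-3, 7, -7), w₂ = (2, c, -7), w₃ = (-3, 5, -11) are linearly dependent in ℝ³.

c = -21/2

The vectors are dependent exactly when the determinant of the matrix with rows w₁, w₂, w₃ vanishes.
Expanding, det = 12*c + 126.
This vanishes exactly when c = -21/2.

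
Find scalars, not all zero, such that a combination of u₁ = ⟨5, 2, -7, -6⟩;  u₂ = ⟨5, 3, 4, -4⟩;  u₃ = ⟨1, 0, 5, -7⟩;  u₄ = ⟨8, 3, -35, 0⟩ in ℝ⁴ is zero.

3u₁ - u₂ - 2u₃ - u₄ = 0

Write the vectors as columns of a matrix and find a nonzero vector in its null space.
One solution (up to scaling) is (3, -1, -2, -1).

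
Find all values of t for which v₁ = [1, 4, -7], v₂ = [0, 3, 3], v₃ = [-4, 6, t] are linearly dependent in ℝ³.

Place the vectors as rows of a 3×3 matrix; dependence ⇔ determinant zero.
Expanding, det = 3*t - 150.
Setting this to zero gives t = 50.

t = 50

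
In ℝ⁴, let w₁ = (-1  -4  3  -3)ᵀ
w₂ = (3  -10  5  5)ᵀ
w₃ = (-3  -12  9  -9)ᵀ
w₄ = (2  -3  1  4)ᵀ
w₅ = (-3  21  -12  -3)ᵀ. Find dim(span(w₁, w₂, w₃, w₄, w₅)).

Put the 4×5 matrix [w₁|w₂|w₃|w₄|w₅] into echelon form.
There are 2 pivot columns, so rank = 2.
(With 5 elements in a 4-dimensional space the rank is at most 4.)

2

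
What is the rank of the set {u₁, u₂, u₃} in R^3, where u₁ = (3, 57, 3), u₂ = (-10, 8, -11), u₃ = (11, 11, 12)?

2

Row-reduce the 3×3 matrix with these as rows.
The echelon form has 2 nonzero rows, so the rank is 2.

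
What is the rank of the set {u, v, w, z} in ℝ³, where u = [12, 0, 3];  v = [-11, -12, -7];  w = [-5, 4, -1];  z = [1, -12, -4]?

Form the matrix with u, v, w, z as columns and reduce.
Exactly 3 pivots survive; hence the rank is 3.
(With 4 elements in a 3-dimensional space the rank is at most 3.)

3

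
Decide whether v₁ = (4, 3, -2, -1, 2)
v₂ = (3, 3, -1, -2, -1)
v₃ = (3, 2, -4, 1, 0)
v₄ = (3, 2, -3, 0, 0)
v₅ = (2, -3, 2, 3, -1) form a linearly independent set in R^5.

Place the vectors as rows of a 5×5 matrix and reduce to echelon form.
The reduction yields 5 nonzero rows, so the rank is 5.
Since rank = 5 (the number of vectors), the set is linearly independent.

linearly independent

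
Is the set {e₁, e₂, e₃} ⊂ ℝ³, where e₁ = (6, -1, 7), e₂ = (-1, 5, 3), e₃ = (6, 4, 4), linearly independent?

The matrix [e₁|e₂|e₃] has determinant -212.
A nonzero determinant means the columns are linearly independent.

linearly independent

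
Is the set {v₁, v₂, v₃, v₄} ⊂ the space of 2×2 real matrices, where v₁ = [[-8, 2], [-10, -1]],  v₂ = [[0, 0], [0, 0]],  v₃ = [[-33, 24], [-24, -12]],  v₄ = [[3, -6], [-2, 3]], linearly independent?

linearly dependent

Take coordinates with respect to the standard basis {E₁₁, E₁₂, E₂₁, E₂₂}.
One of the vectors is the zero vector, so the set is linearly dependent.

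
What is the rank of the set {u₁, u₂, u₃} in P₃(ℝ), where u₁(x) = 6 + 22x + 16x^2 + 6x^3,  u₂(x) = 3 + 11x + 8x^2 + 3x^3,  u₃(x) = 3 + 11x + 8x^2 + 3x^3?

1

Pass to coordinate vectors with respect to the basis {1, x, …, x^3}.
Put the 4×3 matrix [u₁|u₂|u₃] into echelon form.
Exactly 1 pivot survives; hence the rank is 1.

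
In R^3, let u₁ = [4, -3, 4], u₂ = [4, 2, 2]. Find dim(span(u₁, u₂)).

2

Row-reduce the 2×3 matrix with these as rows.
The echelon form has 2 nonzero rows, so the rank is 2.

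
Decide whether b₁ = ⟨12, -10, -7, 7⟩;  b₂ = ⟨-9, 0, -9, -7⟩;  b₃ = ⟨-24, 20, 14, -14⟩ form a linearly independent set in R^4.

linearly dependent

One vector is a scalar multiple of another, so the set is dependent.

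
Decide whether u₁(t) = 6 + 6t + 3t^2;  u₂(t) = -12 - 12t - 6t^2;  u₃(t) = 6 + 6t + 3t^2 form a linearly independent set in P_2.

Take coordinates with respect to the standard basis {1, t, t^2}.
The matrix [u₁|u₂|u₃] has determinant 0.
A zero determinant means the columns are linearly dependent.

linearly dependent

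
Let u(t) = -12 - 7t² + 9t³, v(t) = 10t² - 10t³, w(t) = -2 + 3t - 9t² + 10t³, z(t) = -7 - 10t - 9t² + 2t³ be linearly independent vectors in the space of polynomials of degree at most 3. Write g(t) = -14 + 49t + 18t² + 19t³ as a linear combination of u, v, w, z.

Identify each element with its coordinate vector in ℝ⁴ via {1, t, …, t³}.
Solve the system with u, v, w, z as columns and g as the right-hand side.
Row-reducing the augmented matrix gives the unique coefficients (c₁, …, c₄) = (3, 3, 3, -4).

g = 3u + 3v + 3w - 4z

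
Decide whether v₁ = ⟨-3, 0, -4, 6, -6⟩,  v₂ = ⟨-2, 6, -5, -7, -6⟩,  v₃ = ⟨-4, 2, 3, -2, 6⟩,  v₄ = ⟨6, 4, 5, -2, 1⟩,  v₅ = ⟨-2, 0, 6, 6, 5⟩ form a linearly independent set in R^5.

linearly independent

Row-reduce the matrix whose columns are v₁, v₂, v₃, v₄, v₅.
The reduction yields 5 nonzero rows, so the rank is 5.
Since rank = 5 (the number of vectors), the set is linearly independent.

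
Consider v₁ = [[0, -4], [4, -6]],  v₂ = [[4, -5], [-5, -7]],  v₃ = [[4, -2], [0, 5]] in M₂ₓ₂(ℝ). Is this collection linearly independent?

Write each element as a coordinate vector in ℝ⁴ using {E₁₁, E₁₂, E₂₁, E₂₂}.
Row-reduce the matrix whose columns are v₁, v₂, v₃.
The reduction yields 3 nonzero rows, so the rank is 3.
Since rank = 3 (the number of vectors), the set is linearly independent.

linearly independent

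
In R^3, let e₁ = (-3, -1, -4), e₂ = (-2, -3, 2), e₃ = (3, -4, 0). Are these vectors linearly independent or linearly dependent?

The matrix [e₁|e₂|e₃] has determinant -98.
A nonzero determinant means the columns are linearly independent.

linearly independent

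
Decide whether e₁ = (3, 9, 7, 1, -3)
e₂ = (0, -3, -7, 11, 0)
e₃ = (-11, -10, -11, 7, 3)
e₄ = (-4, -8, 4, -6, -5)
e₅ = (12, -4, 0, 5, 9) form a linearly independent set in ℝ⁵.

Row-reduce the matrix whose columns are e₁, e₂, e₃, e₄, e₅.
The reduction yields 5 nonzero rows, so the rank is 5.
Since rank = 5 (the number of vectors), the set is linearly independent.

linearly independent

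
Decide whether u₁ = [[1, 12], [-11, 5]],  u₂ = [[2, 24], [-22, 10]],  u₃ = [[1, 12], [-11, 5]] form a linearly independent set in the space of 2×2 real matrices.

linearly dependent

Write each element as a coordinate vector in ℝ⁴ using {E₁₁, E₁₂, E₂₁, E₂₂}.
Row-reduce the matrix whose columns are u₁, u₂, u₃.
The reduction yields 1 nonzero row, so the rank is 1.
Since rank 1 < 3, the set is linearly dependent.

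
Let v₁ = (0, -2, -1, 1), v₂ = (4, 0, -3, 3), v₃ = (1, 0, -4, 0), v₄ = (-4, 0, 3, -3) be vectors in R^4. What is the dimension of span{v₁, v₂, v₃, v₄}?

Put the 4×4 matrix [v₁|v₂|v₃|v₄] into echelon form.
Reduction leaves 3 leading entries, giving rank 3.

3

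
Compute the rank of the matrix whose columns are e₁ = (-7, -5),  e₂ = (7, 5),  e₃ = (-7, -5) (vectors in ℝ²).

Put the 2×3 matrix [e₁|e₂|e₃] into echelon form.
Exactly 1 pivot survives; hence the rank is 1.
(With 3 elements in a 2-dimensional space the rank is at most 2.)

1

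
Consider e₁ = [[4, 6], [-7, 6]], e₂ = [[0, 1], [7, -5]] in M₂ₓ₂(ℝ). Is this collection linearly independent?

linearly independent

Write each element as a coordinate vector in ℝ⁴ using {E₁₁, E₁₂, E₂₁, E₂₂}.
Place the vectors as rows of a 2×4 matrix and reduce to echelon form.
The reduction yields 2 nonzero rows, so the rank is 2.
Since rank = 2 (the number of vectors), the set is linearly independent.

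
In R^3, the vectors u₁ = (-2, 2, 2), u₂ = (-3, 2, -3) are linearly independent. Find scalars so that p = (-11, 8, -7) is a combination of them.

p = u₁ + 3u₂

Write p = α₁u₁ + α₂u₂ and equate components.
The system has the unique solution (α₁, α₂) = (1, 3).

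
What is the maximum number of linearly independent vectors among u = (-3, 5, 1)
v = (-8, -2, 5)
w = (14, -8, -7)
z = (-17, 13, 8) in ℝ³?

Put the 3×4 matrix [u|v|w|z] into echelon form.
The echelon form has 2 nonzero rows, so the rank is 2.
(With 4 elements in a 3-dimensional space the rank is at most 3.)

2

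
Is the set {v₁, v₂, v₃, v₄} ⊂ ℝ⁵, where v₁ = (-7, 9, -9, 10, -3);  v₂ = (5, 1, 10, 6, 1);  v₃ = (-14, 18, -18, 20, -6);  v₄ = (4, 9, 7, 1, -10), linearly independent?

One vector is a scalar multiple of another, so the set is dependent.

linearly dependent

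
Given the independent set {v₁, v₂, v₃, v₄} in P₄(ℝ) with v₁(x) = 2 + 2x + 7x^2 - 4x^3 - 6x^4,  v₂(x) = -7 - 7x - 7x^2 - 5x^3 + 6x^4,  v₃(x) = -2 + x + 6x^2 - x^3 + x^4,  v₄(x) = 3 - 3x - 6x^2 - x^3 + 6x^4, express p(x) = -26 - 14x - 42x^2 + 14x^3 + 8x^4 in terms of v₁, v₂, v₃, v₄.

Work in coordinates with respect to the standard basis {1, x, …, x^4}.
Write p = c₁v₁ + … + c₄v₄ and equate components.
The system has the unique solution (c₁, …, c₄) = (-4, 2, -4, -4).

p = -4v₁ + 2v₂ - 4v₃ - 4v₄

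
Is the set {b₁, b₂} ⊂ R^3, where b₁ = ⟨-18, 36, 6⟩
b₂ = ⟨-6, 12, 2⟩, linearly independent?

Row-reduce the matrix whose columns are b₁, b₂.
The reduction yields 1 nonzero row, so the rank is 1.
Since rank 1 < 2, the set is linearly dependent.

linearly dependent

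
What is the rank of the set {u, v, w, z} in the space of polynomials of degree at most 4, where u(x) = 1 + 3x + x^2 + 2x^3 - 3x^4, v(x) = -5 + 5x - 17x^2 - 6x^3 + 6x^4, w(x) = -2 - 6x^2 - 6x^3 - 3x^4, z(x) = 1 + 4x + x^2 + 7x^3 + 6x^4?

rank 3

Pass to coordinate vectors with respect to the basis {1, x, …, x^4}.
Apply Gaussian elimination to the matrix whose rows are u, v, w, z.
The echelon form has 3 nonzero rows, so the rank is 3.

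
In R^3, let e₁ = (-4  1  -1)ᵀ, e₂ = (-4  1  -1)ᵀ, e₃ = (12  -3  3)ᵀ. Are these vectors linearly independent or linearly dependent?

linearly dependent

Two of the vectors are equal, giving an immediate dependence.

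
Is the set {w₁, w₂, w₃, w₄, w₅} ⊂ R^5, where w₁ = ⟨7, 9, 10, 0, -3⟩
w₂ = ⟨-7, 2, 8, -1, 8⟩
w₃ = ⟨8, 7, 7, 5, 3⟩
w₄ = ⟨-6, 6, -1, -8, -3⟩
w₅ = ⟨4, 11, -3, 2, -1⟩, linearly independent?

linearly independent

Row-reduce the matrix whose columns are w₁, w₂, w₃, w₄, w₅.
The reduction yields 5 nonzero rows, so the rank is 5.
Since rank = 5 (the number of vectors), the set is linearly independent.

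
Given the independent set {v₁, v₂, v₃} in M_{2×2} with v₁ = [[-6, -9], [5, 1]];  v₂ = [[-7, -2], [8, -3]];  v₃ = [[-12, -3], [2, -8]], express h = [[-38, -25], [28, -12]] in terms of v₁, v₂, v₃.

h = 2v₁ + 2v₂ + v₃

Take coordinate vectors relative to {E₁₁, E₁₂, E₂₁, E₂₂}.
Set up the augmented matrix [v₁ | v₂ | v₃ | h] and row-reduce.
The system has the unique solution (α₁, α₂, α₃) = (2, 2, 1).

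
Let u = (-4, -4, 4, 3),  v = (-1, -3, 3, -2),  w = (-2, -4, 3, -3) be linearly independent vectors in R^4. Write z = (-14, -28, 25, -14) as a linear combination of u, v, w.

z = u + 4v + 3w

Write z = a₁u + … + a₃w and equate components.
The system has the unique solution (a₁, a₂, a₃) = (1, 4, 3).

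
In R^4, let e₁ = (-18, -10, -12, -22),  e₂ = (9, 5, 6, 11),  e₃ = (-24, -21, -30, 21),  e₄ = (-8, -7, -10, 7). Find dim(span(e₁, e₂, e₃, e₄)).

2

Row-reduce the 4×4 matrix with these as rows.
The echelon form has 2 nonzero rows, so the rank is 2.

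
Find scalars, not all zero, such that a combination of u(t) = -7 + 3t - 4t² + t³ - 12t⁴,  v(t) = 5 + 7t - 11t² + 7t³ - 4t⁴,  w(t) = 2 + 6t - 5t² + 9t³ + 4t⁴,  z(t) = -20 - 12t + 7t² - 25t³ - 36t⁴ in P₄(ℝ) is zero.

2u - 3w - z = 0

Pass to coordinate vectors relative to the basis {1, t, …, t⁴}.
Write the vectors as columns of a matrix and find a nonzero vector in its null space.
One solution (up to scaling) is (2, 0, -3, -1).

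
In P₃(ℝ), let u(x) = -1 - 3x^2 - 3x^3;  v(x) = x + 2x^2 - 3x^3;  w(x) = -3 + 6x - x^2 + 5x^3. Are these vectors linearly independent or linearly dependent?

linearly independent

Take coordinates with respect to the standard basis {1, x, …, x^3}.
Place the vectors as rows of a 3×4 matrix and reduce to echelon form.
The reduction yields 3 nonzero rows, so the rank is 3.
Since rank = 3 (the number of vectors), the set is linearly independent.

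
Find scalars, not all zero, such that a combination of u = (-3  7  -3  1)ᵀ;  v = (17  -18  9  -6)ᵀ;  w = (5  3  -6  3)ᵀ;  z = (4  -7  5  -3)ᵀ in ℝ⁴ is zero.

v - w - 3z = 0

Row-reduce the matrix with u, v, w, z as columns; the null space gives the coefficients.
One solution (up to scaling) is (0, 1, -1, -3).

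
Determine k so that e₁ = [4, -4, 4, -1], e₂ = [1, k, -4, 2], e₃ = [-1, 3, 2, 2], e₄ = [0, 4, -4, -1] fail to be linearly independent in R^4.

Dependence holds iff the 4×4 matrix [e₁ e₂ e₃ e₄] is singular.
Cofactor expansion gives det = 16*k - 344.
This vanishes exactly when k = 43/2.

k = 43/2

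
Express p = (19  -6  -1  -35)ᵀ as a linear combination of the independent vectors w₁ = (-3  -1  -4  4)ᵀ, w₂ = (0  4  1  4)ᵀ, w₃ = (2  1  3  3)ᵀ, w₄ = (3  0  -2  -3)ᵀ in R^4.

p = -3w₁ - 2w₂ - w₃ + 4w₄

Since w₁, w₂, w₃, w₄ are independent, the coefficients expressing p are uniquely determined by a linear system.
The system has the unique solution (a₁, …, a₄) = (-3, -2, -1, 4).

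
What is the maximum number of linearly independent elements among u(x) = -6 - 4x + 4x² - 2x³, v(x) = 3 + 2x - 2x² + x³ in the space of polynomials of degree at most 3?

1

Use coordinates relative to {1, x, …, x³}.
Form the matrix with u, v as columns and reduce.
There is 1 pivot column, so rank = 1.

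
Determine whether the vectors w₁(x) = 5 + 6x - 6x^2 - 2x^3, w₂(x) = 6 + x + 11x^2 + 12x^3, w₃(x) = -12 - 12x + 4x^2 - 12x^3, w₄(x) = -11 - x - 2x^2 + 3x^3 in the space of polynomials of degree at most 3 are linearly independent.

linearly independent

Take coordinates with respect to the standard basis {1, x, …, x^3}.
Place the vectors as rows of a 4×4 matrix and reduce to echelon form.
The reduction yields 4 nonzero rows, so the rank is 4.
Since rank = 4 (the number of vectors), the set is linearly independent.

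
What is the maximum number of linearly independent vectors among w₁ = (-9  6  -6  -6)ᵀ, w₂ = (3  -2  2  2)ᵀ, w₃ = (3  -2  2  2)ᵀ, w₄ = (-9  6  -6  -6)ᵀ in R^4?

Form the matrix with w₁, w₂, w₃, w₄ as columns and reduce.
The echelon form has 1 nonzero row, so the rank is 1.

1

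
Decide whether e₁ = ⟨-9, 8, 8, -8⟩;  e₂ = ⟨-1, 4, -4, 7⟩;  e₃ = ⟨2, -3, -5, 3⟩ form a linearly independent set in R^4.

Row-reduce the matrix whose columns are e₁, e₂, e₃.
The reduction yields 3 nonzero rows, so the rank is 3.
Since rank = 3 (the number of vectors), the set is linearly independent.

linearly independent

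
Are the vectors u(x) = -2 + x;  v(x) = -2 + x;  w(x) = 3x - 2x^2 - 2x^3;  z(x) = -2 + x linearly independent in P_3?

linearly dependent

Write each element as a coordinate vector in ℝ⁴ using {1, x, …, x^3}.
Two of the vectors are equal, giving an immediate dependence.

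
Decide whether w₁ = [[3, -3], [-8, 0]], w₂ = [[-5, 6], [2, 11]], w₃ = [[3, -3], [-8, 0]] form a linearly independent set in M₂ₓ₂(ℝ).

linearly dependent

Take coordinates with respect to the standard basis {E₁₁, E₁₂, E₂₁, E₂₂}.
Two of the vectors are equal, giving an immediate dependence.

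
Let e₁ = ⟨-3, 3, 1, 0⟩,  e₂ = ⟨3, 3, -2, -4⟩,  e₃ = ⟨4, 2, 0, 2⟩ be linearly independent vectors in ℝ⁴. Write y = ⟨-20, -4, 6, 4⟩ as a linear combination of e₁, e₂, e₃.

Write y = α₁e₁ + … + α₃e₃ and equate components.
Row-reducing the augmented matrix gives the unique coefficients (α₁, α₂, α₃) = (2, -2, -2).

y = 2e₁ - 2e₂ - 2e₃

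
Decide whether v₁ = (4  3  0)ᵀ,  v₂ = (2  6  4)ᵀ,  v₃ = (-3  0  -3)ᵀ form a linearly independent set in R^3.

The matrix [v₁|v₂|v₃] has determinant -90.
A nonzero determinant means the columns are linearly independent.

linearly independent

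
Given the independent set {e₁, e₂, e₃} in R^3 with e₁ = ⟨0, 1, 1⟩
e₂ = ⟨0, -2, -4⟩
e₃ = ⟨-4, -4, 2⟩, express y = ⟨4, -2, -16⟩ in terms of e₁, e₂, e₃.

y = 2e₁ + 4e₂ - e₃

Since e₁, e₂, e₃ are independent, the coefficients expressing y are uniquely determined by a linear system.
Back-substitution yields (a₁, a₂, a₃) = (2, 4, -1).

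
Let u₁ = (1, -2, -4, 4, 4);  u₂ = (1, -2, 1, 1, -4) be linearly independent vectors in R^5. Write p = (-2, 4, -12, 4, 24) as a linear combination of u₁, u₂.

p = 2u₁ - 4u₂

Set up the augmented matrix [u₁ | u₂ | p] and row-reduce.
Back-substitution yields (c₁, c₂) = (2, -4).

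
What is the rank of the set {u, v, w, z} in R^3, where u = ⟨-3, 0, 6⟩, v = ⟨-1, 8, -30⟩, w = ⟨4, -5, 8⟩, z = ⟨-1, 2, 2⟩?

3

Put the 3×4 matrix [u|v|w|z] into echelon form.
The echelon form has 3 nonzero rows, so the rank is 3.
(With 4 elements in a 3-dimensional space the rank is at most 3.)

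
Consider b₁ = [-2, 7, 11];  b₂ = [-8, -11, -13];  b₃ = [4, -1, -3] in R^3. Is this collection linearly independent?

linearly dependent

Form the 3×3 matrix with these as columns; its determinant is 0.
A zero determinant means the columns are linearly dependent.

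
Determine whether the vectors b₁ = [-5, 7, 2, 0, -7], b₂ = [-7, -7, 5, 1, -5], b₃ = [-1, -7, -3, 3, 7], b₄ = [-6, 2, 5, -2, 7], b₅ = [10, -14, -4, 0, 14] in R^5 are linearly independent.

One vector is a scalar multiple of another, so the set is dependent.

linearly dependent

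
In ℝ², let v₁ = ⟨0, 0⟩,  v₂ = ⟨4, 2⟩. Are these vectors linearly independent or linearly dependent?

linearly dependent

One of the vectors is the zero vector, so the set is linearly dependent.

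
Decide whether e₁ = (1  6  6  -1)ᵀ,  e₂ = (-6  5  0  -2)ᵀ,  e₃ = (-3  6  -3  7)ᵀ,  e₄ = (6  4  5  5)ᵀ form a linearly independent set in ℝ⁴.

linearly independent

Row-reduce the matrix whose columns are e₁, e₂, e₃, e₄.
The reduction yields 4 nonzero rows, so the rank is 4.
Since rank = 4 (the number of vectors), the set is linearly independent.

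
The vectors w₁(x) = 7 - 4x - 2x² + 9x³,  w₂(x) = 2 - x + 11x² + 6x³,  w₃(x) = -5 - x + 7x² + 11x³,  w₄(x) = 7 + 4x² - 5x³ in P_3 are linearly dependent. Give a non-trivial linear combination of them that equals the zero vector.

w₂ - w₃ - w₄ = 0

Take coordinates with respect to {1, x, …, x³}.
Write the vectors as columns of a matrix and find a nonzero vector in its null space.
A generator of the null space is (0, 1, -1, -1).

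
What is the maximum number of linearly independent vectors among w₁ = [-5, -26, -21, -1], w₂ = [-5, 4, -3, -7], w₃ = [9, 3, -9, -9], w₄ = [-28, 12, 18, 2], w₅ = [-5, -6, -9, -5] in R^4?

3

Put the 4×5 matrix [w₁|w₂|w₃|w₄|w₅] into echelon form.
The echelon form has 3 nonzero rows, so the rank is 3.
(With 5 elements in a 4-dimensional space the rank is at most 4.)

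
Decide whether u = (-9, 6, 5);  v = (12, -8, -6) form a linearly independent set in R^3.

Row-reduce the matrix whose columns are u, v.
The reduction yields 2 nonzero rows, so the rank is 2.
Since rank = 2 (the number of vectors), the set is linearly independent.

linearly independent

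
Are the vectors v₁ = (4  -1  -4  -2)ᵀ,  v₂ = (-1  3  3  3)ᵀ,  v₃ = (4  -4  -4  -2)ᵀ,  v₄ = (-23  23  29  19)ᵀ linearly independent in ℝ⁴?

Form the 4×4 matrix with these as columns; its determinant is 0.
A zero determinant means the columns are linearly dependent.
Indeed 2v₁ - 3v₂ + 3v₃ + v₄ = 0.

linearly dependent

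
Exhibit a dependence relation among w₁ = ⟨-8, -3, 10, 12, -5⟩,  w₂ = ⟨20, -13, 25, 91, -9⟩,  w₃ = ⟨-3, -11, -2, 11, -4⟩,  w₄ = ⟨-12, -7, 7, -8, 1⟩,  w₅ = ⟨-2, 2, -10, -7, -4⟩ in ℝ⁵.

Write the vectors as columns of a matrix and find a nonzero vector in its null space.
A generator of the null space is (2, -1, 2, -3, -3).

2w₁ - w₂ + 2w₃ - 3w₄ - 3w₅ = 0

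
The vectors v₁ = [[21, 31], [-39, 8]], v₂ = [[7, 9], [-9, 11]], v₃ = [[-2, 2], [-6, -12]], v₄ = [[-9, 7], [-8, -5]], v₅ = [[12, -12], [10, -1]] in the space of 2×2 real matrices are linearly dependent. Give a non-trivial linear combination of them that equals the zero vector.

v₁ - 3v₂ - 3v₃ + 2v₄ + v₅ = 0

Take coordinates with respect to {E₁₁, E₁₂, E₂₁, E₂₂}.
Solve the homogeneous system with v₁, v₂, v₃, v₄, v₅ as columns by row-reducing the coefficient matrix.
One solution (up to scaling) is (1, -3, -3, 2, 1).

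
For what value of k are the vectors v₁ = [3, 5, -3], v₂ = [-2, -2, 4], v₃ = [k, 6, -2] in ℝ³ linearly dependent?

k = 22/7

Dependence holds iff the 3×3 matrix [v₁ v₂ v₃] is singular.
Expanding, det = 14*k - 44.
Setting this to zero gives k = 22/7.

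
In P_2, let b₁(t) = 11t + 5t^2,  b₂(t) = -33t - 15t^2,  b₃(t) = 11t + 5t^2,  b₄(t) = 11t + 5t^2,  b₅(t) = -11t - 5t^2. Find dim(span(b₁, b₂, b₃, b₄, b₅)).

Represent each element by its coordinate vector in ℝ³.
Apply Gaussian elimination to the matrix whose rows are b₁, b₂, b₃, b₄, b₅.
The echelon form has 1 nonzero row, so the rank is 1.
(With 5 elements in a 3-dimensional space the rank is at most 3.)

1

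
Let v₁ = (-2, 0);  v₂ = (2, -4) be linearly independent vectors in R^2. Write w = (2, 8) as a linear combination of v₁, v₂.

w = -3v₁ - 2v₂

Write w = c₁v₁ + c₂v₂ and equate components.
Back-substitution yields (c₁, c₂) = (-3, -2).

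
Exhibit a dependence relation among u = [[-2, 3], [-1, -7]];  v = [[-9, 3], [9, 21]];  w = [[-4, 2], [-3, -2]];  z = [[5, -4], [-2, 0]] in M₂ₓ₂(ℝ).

3u + v + 3z = 0

Pass to coordinate vectors relative to the basis {E₁₁, E₁₂, E₂₁, E₂₂}.
Write the vectors as columns of a matrix and find a nonzero vector in its null space.
The free variable yields coefficients (3, 1, 0, 3) (any nonzero multiple also works).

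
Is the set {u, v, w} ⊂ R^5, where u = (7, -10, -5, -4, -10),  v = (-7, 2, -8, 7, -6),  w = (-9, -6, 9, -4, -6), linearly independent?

Row-reduce the matrix whose columns are u, v, w.
The reduction yields 3 nonzero rows, so the rank is 3.
Since rank = 3 (the number of vectors), the set is linearly independent.

linearly independent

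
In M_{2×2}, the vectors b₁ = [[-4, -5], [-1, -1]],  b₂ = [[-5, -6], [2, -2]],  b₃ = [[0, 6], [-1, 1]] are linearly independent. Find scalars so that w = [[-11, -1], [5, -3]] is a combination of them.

w = -b₁ + 3b₂ + 2b₃

Take coordinate vectors relative to {E₁₁, E₁₂, E₂₁, E₂₂}.
Write w = α₁b₁ + … + α₃b₃ and equate components.
Row-reducing the augmented matrix gives the unique coefficients (α₁, α₂, α₃) = (-1, 3, 2).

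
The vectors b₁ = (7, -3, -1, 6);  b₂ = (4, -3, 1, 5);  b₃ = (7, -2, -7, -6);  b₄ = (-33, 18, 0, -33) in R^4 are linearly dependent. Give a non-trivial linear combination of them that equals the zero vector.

Write the vectors as columns of a matrix and find a nonzero vector in its null space.
One solution (up to scaling) is (3, 3, 0, 1).

3b₁ + 3b₂ + b₄ = 0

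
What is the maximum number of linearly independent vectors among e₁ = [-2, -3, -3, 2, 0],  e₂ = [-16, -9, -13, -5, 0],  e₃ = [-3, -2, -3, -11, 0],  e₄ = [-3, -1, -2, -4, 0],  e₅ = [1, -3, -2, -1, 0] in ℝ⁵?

3

Apply Gaussian elimination to the matrix whose rows are e₁, e₂, e₃, e₄, e₅.
There are 3 pivot columns, so rank = 3.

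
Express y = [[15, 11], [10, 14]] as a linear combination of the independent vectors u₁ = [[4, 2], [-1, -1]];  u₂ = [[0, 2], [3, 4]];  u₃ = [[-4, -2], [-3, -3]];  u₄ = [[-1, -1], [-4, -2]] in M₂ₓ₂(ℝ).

y = u₁ + 2u₂ - 3u₃ + u₄

Identify each element with its coordinate vector in ℝ⁴ via {E₁₁, E₁₂, E₂₁, E₂₂}.
Write y = a₁u₁ + … + a₄u₄ and equate components.
Row-reducing the augmented matrix gives the unique coefficients (a₁, …, a₄) = (1, 2, -3, 1).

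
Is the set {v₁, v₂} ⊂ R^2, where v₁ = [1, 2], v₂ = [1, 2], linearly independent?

linearly dependent

Two of the vectors are equal, giving an immediate dependence.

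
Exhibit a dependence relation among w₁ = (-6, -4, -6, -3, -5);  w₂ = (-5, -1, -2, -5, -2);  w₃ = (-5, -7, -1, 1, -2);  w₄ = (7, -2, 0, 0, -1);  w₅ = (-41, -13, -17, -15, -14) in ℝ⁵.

Set up α₁w₁ + … + α₅w₅ = 0 and solve the homogeneous system.
A generator of the null space is (2, 2, 1, -2, -1).

2w₁ + 2w₂ + w₃ - 2w₄ - w₅ = 0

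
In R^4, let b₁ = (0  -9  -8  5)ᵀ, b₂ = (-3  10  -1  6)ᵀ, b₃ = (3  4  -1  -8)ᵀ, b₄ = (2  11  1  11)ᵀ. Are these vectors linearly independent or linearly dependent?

Form the 4×4 matrix with these as columns; its determinant is 7280.
A nonzero determinant means the columns are linearly independent.

linearly independent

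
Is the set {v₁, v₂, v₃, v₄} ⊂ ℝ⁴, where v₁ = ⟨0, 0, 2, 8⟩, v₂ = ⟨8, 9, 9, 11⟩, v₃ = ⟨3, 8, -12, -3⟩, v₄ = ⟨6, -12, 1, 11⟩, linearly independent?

Row-reduce the matrix whose columns are v₁, v₂, v₃, v₄.
The reduction yields 4 nonzero rows, so the rank is 4.
Since rank = 4 (the number of vectors), the set is linearly independent.

linearly independent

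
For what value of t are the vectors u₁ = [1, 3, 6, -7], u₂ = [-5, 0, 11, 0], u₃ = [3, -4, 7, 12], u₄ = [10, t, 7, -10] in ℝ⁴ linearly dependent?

t = 5

Dependence holds iff the 4×4 matrix [u₁ u₂ u₃ u₄] is singular.
The determinant works out to 968*t - 4840.
Solving 968*t - 4840 = 0 yields t = 5.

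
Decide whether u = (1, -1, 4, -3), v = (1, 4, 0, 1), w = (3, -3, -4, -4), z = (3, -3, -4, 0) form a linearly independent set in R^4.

linearly independent

Row-reduce the matrix whose columns are u, v, w, z.
The reduction yields 4 nonzero rows, so the rank is 4.
Since rank = 4 (the number of vectors), the set is linearly independent.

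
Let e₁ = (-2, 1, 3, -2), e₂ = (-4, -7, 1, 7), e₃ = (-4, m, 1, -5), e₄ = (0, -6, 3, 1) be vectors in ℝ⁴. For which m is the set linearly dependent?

The set is linearly dependent precisely when det[e₁; e₂; e₃; e₄] = 0.
The determinant works out to 836 - 76*m.
This vanishes exactly when m = 11.

m = 11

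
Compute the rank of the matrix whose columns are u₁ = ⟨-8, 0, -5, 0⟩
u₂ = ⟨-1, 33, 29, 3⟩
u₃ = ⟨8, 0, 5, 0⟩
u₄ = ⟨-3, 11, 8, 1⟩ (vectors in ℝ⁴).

rank 2

Apply Gaussian elimination to the matrix whose rows are u₁, u₂, u₃, u₄.
Exactly 2 pivots survive; hence the rank is 2.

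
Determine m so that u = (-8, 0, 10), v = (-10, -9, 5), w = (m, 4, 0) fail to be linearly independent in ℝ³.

m = 8/3

The set is linearly dependent precisely when det[u; v; w] = 0.
Cofactor expansion gives det = 90*m - 240.
Setting this to zero gives m = 8/3.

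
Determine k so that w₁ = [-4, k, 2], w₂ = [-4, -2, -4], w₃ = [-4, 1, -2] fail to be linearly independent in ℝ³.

The vectors are dependent exactly when the determinant of the matrix with rows w₁, w₂, w₃ vanishes.
The determinant works out to 8*k - 56.
Solving 8*k - 56 = 0 yields k = 7.

k = 7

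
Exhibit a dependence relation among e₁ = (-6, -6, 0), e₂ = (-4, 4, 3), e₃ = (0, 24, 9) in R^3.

Row-reduce the matrix with e₁, e₂, e₃ as columns; the null space gives the coefficients.
One solution (up to scaling) is (2, -3, 1).

2e₁ - 3e₂ + e₃ = 0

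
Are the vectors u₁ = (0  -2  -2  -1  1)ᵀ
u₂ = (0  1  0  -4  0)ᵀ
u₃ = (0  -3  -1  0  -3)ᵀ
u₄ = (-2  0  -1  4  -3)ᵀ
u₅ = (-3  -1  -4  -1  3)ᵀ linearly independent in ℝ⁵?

The matrix [u₁|u₂|u₃|u₄|u₅] has determinant -184.
A nonzero determinant means the columns are linearly independent.

linearly independent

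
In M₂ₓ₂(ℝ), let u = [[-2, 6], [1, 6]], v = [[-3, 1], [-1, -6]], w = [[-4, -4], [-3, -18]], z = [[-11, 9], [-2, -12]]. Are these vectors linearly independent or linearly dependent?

Take coordinates with respect to the standard basis {E₁₁, E₁₂, E₂₁, E₂₂}.
The matrix [u|v|w|z] has determinant 0.
A zero determinant means the columns are linearly dependent.
Indeed u - 2v + w = 0.

linearly dependent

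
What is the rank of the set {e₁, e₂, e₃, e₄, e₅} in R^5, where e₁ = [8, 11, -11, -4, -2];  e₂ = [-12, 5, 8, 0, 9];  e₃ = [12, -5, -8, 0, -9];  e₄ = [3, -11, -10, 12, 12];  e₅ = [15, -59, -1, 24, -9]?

3

Put the 5×5 matrix [e₁|e₂|e₃|e₄|e₅] into echelon form.
The echelon form has 3 nonzero rows, so the rank is 3.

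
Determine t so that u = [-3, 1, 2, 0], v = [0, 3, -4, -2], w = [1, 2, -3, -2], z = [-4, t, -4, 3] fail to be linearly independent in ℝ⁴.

t = 19/10

The vectors are dependent exactly when the determinant of the matrix with rows u, v, w, z vanishes.
Expanding, det = 19 - 10*t.
Setting this to zero gives t = 19/10.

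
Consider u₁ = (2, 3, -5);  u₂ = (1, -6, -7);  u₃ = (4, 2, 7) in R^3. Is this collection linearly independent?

The matrix [u₁|u₂|u₃] has determinant -291.
A nonzero determinant means the columns are linearly independent.

linearly independent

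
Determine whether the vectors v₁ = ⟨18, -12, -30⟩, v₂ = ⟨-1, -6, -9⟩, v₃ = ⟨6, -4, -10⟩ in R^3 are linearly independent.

linearly dependent

One vector is a scalar multiple of another, so the set is dependent.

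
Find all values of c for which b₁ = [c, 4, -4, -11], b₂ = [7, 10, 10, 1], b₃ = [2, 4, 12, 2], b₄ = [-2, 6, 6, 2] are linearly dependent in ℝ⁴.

The vectors are dependent exactly when the determinant of the matrix with rows b₁, b₂, b₃, b₄ vanishes.
The determinant works out to 112*c - 5264.
Setting this to zero gives c = 47.

c = 47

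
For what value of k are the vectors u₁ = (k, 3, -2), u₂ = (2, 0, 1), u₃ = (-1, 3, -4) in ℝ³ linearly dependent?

The vectors are dependent exactly when the determinant of the matrix with rows u₁, u₂, u₃ vanishes.
Expanding, det = 9 - 3*k.
Solving 9 - 3*k = 0 yields k = 3.

k = 3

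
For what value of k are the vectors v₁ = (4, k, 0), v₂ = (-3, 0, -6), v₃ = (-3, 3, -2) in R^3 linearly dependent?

Dependence holds iff the 3×3 matrix [v₁ v₂ v₃] is singular.
The determinant works out to 12*k + 72.
Setting this to zero gives k = -6.

k = -6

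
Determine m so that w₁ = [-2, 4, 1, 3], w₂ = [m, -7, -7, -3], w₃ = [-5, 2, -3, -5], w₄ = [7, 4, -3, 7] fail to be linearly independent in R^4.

Dependence holds iff the 4×4 matrix [w₁ w₂ w₃ w₄] is singular.
Cofactor expansion gives det = 160*m - 1880.
Solving 160*m - 1880 = 0 yields m = 47/4.

m = 47/4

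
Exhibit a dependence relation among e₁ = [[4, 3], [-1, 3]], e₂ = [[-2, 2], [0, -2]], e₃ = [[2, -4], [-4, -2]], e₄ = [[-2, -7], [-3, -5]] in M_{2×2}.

Write each element as a vector in ℝ⁴ using {E₁₁, E₁₂, E₂₁, E₂₂}.
Row-reduce the matrix with e₁, e₂, e₃, e₄ as columns; the null space gives the coefficients.
The free variable yields coefficients (1, 0, -1, 1) (any nonzero multiple also works).

e₁ - e₃ + e₄ = 0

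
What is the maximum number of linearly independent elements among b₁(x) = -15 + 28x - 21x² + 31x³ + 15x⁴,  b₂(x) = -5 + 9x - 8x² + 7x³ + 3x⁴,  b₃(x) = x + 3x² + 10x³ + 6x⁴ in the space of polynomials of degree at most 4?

2

Use coordinates relative to {1, x, …, x⁴}.
Row-reduce the 3×5 matrix with these as rows.
There are 2 pivot columns, so rank = 2.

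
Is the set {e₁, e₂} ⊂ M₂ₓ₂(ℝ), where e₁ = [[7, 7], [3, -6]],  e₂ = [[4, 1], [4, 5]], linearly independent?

linearly independent

Take coordinates with respect to the standard basis {E₁₁, E₁₂, E₂₁, E₂₂}.
Row-reduce the matrix whose columns are e₁, e₂.
The reduction yields 2 nonzero rows, so the rank is 2.
Since rank = 2 (the number of vectors), the set is linearly independent.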